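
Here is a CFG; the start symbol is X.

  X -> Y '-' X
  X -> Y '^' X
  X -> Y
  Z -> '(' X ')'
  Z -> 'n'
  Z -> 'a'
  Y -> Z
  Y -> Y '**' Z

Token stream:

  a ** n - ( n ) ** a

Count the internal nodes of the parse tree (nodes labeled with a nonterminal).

13

[X [Y [Y [Z a]] ** [Z n]] - [X [Y [Y [Z ( [X [Y [Z n]]] )]] ** [Z a]]]]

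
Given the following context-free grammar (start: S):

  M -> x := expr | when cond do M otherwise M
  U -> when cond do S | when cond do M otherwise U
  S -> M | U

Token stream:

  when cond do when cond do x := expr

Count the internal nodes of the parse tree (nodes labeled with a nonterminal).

6

[S [U when cond do [S [U when cond do [S [M x := expr]]]]]]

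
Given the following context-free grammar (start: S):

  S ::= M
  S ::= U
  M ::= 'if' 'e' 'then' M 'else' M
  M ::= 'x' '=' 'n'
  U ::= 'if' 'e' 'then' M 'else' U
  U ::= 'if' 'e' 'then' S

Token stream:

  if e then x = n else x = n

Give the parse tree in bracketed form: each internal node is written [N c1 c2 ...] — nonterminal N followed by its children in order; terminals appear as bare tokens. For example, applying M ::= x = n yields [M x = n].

S
M
if e then M else M
if e then x = n else M
if e then x = n else x = n

[S [M if e then [M x = n] else [M x = n]]]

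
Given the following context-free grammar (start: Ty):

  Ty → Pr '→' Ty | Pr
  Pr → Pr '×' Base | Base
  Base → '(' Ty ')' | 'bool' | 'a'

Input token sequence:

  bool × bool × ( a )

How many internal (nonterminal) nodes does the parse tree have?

10

[Ty [Pr [Pr [Pr [Base bool]] × [Base bool]] × [Base ( [Ty [Pr [Base a]]] )]]]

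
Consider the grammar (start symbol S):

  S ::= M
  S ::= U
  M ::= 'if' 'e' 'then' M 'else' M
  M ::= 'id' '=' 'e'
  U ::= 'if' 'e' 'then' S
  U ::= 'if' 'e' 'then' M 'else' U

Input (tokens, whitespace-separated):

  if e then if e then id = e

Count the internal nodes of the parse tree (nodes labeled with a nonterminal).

6

[S [U if e then [S [U if e then [S [M id = e]]]]]]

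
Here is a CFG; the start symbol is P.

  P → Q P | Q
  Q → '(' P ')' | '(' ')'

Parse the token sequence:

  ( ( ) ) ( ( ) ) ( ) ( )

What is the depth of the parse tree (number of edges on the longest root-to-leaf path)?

[P [Q ( [P [Q ( )]] )] [P [Q ( [P [Q ( )]] )] [P [Q ( )] [P [Q ( )]]]]]

5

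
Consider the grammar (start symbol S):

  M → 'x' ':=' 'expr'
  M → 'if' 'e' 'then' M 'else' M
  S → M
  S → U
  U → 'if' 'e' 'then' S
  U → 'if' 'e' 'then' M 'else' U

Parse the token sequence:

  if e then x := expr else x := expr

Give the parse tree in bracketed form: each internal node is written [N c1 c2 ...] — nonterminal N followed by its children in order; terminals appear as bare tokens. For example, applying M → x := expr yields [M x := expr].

S
M
if e then M else M
if e then x := expr else M
if e then x := expr else x := expr

[S [M if e then [M x := expr] else [M x := expr]]]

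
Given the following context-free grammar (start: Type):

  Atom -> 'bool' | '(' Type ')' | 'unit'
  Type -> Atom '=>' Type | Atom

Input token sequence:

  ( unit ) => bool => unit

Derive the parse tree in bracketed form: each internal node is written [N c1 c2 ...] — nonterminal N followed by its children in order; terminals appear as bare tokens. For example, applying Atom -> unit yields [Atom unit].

Type
Atom => Type
( Type ) => Type
( Atom ) => Type
( unit ) => Type
( unit ) => Atom => Type
( unit ) => bool => Type
( unit ) => bool => Atom
( unit ) => bool => unit

[Type [Atom ( [Type [Atom unit]] )] => [Type [Atom bool] => [Type [Atom unit]]]]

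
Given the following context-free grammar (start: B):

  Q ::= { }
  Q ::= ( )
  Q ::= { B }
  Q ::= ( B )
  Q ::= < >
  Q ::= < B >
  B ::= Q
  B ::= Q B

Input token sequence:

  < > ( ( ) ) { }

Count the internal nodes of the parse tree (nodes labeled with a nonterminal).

8

[B [Q < >] [B [Q ( [B [Q ( )]] )] [B [Q { }]]]]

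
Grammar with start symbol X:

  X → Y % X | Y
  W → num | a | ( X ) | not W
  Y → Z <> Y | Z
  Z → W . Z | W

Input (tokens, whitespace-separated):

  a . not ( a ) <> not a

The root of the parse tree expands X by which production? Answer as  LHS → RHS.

[X [Y [Z [W a] . [Z [W not [W ( [X [Y [Z [W a]]]] )]]]] <> [Y [Z [W not [W a]]]]]]

X → Y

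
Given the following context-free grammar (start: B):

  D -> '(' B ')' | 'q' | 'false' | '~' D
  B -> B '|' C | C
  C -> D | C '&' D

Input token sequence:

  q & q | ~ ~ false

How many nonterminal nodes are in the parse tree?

10

[B [B [C [C [D q]] & [D q]]] | [C [D ~ [D ~ [D false]]]]]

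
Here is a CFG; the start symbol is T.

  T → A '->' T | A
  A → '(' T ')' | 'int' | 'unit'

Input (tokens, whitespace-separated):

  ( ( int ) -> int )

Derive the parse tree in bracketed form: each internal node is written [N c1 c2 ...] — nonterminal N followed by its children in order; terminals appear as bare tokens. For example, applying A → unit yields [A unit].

T
A
( T )
( A -> T )
( ( T ) -> T )
( ( A ) -> T )
( ( int ) -> T )
( ( int ) -> A )
( ( int ) -> int )

[T [A ( [T [A ( [T [A int]] )] -> [T [A int]]] )]]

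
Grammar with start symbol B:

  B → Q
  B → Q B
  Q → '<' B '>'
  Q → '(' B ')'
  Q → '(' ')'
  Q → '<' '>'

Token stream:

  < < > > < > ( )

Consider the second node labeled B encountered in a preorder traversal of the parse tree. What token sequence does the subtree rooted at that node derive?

[B [Q < [B [Q < >]] >] [B [Q < >] [B [Q ( )]]]]

< >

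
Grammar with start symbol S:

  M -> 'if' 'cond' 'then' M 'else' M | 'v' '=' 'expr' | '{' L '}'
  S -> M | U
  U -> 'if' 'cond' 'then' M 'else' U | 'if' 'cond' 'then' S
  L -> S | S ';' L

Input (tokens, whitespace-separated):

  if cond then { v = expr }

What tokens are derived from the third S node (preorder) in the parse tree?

v = expr

[S [U if cond then [S [M { [L [S [M v = expr]]] }]]]]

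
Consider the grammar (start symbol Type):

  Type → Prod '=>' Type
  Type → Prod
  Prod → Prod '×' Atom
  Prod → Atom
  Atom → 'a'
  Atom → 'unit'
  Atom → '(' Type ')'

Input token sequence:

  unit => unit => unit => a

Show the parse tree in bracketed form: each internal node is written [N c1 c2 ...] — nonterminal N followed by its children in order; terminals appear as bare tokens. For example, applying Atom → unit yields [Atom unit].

[Type [Prod [Atom unit]] => [Type [Prod [Atom unit]] => [Type [Prod [Atom unit]] => [Type [Prod [Atom a]]]]]]

Type
Prod => Type
Atom => Type
unit => Type
unit => Prod => Type
unit => Atom => Type
unit => unit => Type
unit => unit => Prod => Type
unit => unit => Atom => Type
unit => unit => unit => Type
unit => unit => unit => Prod
unit => unit => unit => Atom
unit => unit => unit => a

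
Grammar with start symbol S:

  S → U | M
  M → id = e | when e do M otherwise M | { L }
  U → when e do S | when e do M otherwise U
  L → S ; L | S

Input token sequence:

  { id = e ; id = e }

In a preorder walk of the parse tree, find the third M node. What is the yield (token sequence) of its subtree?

id = e

[S [M { [L [S [M id = e]] ; [L [S [M id = e]]]] }]]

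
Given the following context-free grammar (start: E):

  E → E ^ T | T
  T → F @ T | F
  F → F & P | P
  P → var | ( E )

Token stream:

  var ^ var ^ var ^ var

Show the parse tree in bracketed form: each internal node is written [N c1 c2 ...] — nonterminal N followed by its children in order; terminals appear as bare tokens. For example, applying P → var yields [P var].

[E [E [E [E [T [F [P var]]]] ^ [T [F [P var]]]] ^ [T [F [P var]]]] ^ [T [F [P var]]]]

E
E ^ T
E ^ T ^ T
E ^ T ^ T ^ T
T ^ T ^ T ^ T
F ^ T ^ T ^ T
P ^ T ^ T ^ T
var ^ T ^ T ^ T
var ^ F ^ T ^ T
var ^ P ^ T ^ T
var ^ var ^ T ^ T
var ^ var ^ F ^ T
var ^ var ^ P ^ T
var ^ var ^ var ^ T
var ^ var ^ var ^ F
var ^ var ^ var ^ P
var ^ var ^ var ^ var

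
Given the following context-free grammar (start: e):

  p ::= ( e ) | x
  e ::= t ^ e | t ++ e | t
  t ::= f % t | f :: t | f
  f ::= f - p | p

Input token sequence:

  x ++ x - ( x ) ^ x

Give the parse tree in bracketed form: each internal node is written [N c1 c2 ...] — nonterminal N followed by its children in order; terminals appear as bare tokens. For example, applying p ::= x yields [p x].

[e [t [f [p x]]] ++ [e [t [f [f [p x]] - [p ( [e [t [f [p x]]]] )]]] ^ [e [t [f [p x]]]]]]

e
t ++ e
f ++ e
p ++ e
x ++ e
x ++ t ^ e
x ++ f ^ e
x ++ f - p ^ e
x ++ p - p ^ e
x ++ x - p ^ e
x ++ x - ( e ) ^ e
x ++ x - ( t ) ^ e
x ++ x - ( f ) ^ e
x ++ x - ( p ) ^ e
x ++ x - ( x ) ^ e
x ++ x - ( x ) ^ t
x ++ x - ( x ) ^ f
x ++ x - ( x ) ^ p
x ++ x - ( x ) ^ x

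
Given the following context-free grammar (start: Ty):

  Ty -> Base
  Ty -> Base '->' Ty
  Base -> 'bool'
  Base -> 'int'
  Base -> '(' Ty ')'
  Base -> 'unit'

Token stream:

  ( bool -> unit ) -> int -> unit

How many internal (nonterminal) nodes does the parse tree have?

10

[Ty [Base ( [Ty [Base bool] -> [Ty [Base unit]]] )] -> [Ty [Base int] -> [Ty [Base unit]]]]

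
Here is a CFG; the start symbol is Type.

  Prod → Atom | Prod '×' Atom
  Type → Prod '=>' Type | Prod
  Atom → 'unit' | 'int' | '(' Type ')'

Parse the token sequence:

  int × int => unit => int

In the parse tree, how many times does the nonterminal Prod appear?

[Type [Prod [Prod [Atom int]] × [Atom int]] => [Type [Prod [Atom unit]] => [Type [Prod [Atom int]]]]]

4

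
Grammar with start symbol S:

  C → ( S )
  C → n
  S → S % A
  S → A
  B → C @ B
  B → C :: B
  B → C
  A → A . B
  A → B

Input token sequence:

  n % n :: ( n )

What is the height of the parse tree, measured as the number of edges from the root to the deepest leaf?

9

[S [S [A [B [C n]]]] % [A [B [C n] :: [B [C ( [S [A [B [C n]]]] )]]]]]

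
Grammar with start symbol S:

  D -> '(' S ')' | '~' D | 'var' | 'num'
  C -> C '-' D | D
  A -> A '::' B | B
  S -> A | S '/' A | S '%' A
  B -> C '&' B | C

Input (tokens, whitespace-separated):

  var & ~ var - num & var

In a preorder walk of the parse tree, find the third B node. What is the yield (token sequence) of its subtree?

[S [A [B [C [D var]] & [B [C [C [D ~ [D var]]] - [D num]] & [B [C [D var]]]]]]]

var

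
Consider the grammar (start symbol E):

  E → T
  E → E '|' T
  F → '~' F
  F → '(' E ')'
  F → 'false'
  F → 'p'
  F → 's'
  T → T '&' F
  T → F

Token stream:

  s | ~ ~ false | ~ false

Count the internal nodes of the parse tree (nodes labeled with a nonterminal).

[E [E [E [T [F s]]] | [T [F ~ [F ~ [F false]]]]] | [T [F ~ [F false]]]]

12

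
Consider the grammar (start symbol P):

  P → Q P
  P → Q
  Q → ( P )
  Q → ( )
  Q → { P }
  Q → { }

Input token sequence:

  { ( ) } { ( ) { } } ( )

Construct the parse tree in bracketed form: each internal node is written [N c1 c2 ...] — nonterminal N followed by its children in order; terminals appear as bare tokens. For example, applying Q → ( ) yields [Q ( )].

[P [Q { [P [Q ( )]] }] [P [Q { [P [Q ( )] [P [Q { }]]] }] [P [Q ( )]]]]

P
Q P
{ P } P
{ Q } P
{ ( ) } P
{ ( ) } Q P
{ ( ) } { P } P
{ ( ) } { Q P } P
{ ( ) } { ( ) P } P
{ ( ) } { ( ) Q } P
{ ( ) } { ( ) { } } P
{ ( ) } { ( ) { } } Q
{ ( ) } { ( ) { } } ( )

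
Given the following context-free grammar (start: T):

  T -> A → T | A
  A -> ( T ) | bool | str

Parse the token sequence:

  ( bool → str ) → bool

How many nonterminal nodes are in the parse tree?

8

[T [A ( [T [A bool] → [T [A str]]] )] → [T [A bool]]]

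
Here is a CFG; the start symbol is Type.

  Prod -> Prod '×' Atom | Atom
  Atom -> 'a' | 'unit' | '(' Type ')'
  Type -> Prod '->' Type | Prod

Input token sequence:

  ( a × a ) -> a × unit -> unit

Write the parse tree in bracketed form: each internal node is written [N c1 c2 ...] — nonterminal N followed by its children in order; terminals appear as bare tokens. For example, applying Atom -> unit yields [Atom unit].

[Type [Prod [Atom ( [Type [Prod [Prod [Atom a]] × [Atom a]]] )]] -> [Type [Prod [Prod [Atom a]] × [Atom unit]] -> [Type [Prod [Atom unit]]]]]

Type
Prod -> Type
Atom -> Type
( Type ) -> Type
( Prod ) -> Type
( Prod × Atom ) -> Type
( Atom × Atom ) -> Type
( a × Atom ) -> Type
( a × a ) -> Type
( a × a ) -> Prod -> Type
( a × a ) -> Prod × Atom -> Type
( a × a ) -> Atom × Atom -> Type
( a × a ) -> a × Atom -> Type
( a × a ) -> a × unit -> Type
( a × a ) -> a × unit -> Prod
( a × a ) -> a × unit -> Atom
( a × a ) -> a × unit -> unit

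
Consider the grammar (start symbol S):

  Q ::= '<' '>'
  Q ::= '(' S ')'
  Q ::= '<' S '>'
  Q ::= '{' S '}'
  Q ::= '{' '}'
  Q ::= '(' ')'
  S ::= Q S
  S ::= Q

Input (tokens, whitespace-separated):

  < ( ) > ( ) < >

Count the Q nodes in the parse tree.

4

[S [Q < [S [Q ( )]] >] [S [Q ( )] [S [Q < >]]]]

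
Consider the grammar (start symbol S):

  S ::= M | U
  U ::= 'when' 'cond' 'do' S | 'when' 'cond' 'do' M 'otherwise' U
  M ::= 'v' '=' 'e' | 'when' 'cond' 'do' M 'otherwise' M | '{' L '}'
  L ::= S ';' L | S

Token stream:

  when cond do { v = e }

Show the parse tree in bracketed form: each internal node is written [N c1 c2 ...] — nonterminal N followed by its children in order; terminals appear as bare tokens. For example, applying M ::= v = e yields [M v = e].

[S [U when cond do [S [M { [L [S [M v = e]]] }]]]]

S
U
when cond do S
when cond do M
when cond do { L }
when cond do { S }
when cond do { M }
when cond do { v = e }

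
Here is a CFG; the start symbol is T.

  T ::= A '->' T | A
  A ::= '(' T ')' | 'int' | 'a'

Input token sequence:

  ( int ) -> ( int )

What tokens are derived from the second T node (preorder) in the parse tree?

int

[T [A ( [T [A int]] )] -> [T [A ( [T [A int]] )]]]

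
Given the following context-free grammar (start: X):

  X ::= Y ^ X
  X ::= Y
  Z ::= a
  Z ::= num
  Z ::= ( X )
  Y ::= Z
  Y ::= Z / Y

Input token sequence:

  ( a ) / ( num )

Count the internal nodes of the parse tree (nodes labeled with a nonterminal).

11

[X [Y [Z ( [X [Y [Z a]]] )] / [Y [Z ( [X [Y [Z num]]] )]]]]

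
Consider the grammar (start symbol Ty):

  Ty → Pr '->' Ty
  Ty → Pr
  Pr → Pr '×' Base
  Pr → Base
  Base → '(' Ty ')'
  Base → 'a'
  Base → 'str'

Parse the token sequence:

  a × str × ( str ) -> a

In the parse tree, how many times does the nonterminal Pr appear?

[Ty [Pr [Pr [Pr [Base a]] × [Base str]] × [Base ( [Ty [Pr [Base str]]] )]] -> [Ty [Pr [Base a]]]]

5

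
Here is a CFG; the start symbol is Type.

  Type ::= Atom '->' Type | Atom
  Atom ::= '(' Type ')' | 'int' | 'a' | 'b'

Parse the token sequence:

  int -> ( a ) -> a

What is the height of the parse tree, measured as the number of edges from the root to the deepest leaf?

5

[Type [Atom int] -> [Type [Atom ( [Type [Atom a]] )] -> [Type [Atom a]]]]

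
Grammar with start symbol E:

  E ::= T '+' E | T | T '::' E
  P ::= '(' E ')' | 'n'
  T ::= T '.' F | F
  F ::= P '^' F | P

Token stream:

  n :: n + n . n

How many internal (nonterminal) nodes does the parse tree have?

[E [T [F [P n]]] :: [E [T [F [P n]]] + [E [T [T [F [P n]]] . [F [P n]]]]]]

15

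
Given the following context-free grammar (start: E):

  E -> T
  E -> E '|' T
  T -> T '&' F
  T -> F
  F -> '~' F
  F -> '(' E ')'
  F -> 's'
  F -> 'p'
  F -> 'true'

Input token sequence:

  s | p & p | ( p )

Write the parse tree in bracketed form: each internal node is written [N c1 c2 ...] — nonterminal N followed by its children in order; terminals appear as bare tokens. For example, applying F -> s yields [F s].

[E [E [E [T [F s]]] | [T [T [F p]] & [F p]]] | [T [F ( [E [T [F p]]] )]]]

E
E | T
E | T | T
T | T | T
F | T | T
s | T | T
s | T & F | T
s | F & F | T
s | p & F | T
s | p & p | T
s | p & p | F
s | p & p | ( E )
s | p & p | ( T )
s | p & p | ( F )
s | p & p | ( p )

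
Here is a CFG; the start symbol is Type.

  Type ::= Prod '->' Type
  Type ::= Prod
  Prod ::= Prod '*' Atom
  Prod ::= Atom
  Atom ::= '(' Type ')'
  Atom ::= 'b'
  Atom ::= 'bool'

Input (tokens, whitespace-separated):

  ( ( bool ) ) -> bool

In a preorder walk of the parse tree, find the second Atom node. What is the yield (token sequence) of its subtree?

( bool )

[Type [Prod [Atom ( [Type [Prod [Atom ( [Type [Prod [Atom bool]]] )]]] )]] -> [Type [Prod [Atom bool]]]]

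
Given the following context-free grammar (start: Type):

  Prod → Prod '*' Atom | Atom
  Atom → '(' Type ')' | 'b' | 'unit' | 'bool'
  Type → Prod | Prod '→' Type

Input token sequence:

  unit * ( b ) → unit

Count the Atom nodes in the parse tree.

4

[Type [Prod [Prod [Atom unit]] * [Atom ( [Type [Prod [Atom b]]] )]] → [Type [Prod [Atom unit]]]]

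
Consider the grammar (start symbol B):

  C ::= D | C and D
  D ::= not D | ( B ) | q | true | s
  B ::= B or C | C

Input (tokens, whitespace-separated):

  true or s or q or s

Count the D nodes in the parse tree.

[B [B [B [B [C [D true]]] or [C [D s]]] or [C [D q]]] or [C [D s]]]

4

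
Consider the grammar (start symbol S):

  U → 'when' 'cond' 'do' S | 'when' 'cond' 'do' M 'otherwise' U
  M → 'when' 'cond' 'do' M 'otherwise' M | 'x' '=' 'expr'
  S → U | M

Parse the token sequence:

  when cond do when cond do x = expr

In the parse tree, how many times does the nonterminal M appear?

1

[S [U when cond do [S [U when cond do [S [M x = expr]]]]]]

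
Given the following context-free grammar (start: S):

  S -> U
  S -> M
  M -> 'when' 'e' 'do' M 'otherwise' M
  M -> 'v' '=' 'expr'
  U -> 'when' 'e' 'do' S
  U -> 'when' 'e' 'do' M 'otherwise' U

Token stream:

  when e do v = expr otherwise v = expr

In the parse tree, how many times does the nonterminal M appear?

[S [M when e do [M v = expr] otherwise [M v = expr]]]

3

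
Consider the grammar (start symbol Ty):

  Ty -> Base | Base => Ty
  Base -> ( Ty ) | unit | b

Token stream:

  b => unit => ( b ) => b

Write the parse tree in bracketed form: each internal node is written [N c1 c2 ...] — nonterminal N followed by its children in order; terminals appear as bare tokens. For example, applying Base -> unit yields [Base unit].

[Ty [Base b] => [Ty [Base unit] => [Ty [Base ( [Ty [Base b]] )] => [Ty [Base b]]]]]

Ty
Base => Ty
b => Ty
b => Base => Ty
b => unit => Ty
b => unit => Base => Ty
b => unit => ( Ty ) => Ty
b => unit => ( Base ) => Ty
b => unit => ( b ) => Ty
b => unit => ( b ) => Base
b => unit => ( b ) => b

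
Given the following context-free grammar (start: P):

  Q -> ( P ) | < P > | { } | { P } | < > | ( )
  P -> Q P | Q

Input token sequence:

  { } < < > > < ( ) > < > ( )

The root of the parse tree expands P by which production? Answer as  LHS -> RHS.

[P [Q { }] [P [Q < [P [Q < >]] >] [P [Q < [P [Q ( )]] >] [P [Q < >] [P [Q ( )]]]]]]

P -> Q P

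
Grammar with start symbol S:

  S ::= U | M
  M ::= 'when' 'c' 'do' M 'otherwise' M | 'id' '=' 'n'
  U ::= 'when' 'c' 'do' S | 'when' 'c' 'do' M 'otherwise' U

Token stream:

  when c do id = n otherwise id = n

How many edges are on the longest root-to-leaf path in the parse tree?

[S [M when c do [M id = n] otherwise [M id = n]]]

3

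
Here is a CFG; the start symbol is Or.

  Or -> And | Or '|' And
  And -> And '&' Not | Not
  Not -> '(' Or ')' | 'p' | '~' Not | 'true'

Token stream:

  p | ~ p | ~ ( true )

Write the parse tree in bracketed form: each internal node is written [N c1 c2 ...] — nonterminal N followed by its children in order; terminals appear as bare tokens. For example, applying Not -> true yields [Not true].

[Or [Or [Or [And [Not p]]] | [And [Not ~ [Not p]]]] | [And [Not ~ [Not ( [Or [And [Not true]]] )]]]]

Or
Or | And
Or | And | And
And | And | And
Not | And | And
p | And | And
p | Not | And
p | ~ Not | And
p | ~ p | And
p | ~ p | Not
p | ~ p | ~ Not
p | ~ p | ~ ( Or )
p | ~ p | ~ ( And )
p | ~ p | ~ ( Not )
p | ~ p | ~ ( true )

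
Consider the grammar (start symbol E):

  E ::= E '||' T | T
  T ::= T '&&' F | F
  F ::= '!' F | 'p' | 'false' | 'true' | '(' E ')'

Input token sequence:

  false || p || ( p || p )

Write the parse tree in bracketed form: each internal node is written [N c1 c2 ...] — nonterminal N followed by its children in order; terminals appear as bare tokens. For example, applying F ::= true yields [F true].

[E [E [E [T [F false]]] || [T [F p]]] || [T [F ( [E [E [T [F p]]] || [T [F p]]] )]]]

E
E || T
E || T || T
T || T || T
F || T || T
false || T || T
false || F || T
false || p || T
false || p || F
false || p || ( E )
false || p || ( E || T )
false || p || ( T || T )
false || p || ( F || T )
false || p || ( p || T )
false || p || ( p || F )
false || p || ( p || p )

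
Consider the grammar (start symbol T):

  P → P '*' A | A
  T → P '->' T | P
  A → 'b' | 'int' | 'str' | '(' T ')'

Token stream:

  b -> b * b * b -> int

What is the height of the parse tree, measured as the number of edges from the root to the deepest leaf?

[T [P [A b]] -> [T [P [P [P [A b]] * [A b]] * [A b]] -> [T [P [A int]]]]]

6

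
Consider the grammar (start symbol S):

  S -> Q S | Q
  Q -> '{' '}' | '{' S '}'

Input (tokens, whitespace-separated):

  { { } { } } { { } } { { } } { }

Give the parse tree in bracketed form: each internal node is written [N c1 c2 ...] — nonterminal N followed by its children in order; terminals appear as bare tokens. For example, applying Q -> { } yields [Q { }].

[S [Q { [S [Q { }] [S [Q { }]]] }] [S [Q { [S [Q { }]] }] [S [Q { [S [Q { }]] }] [S [Q { }]]]]]

S
Q S
{ S } S
{ Q S } S
{ { } S } S
{ { } Q } S
{ { } { } } S
{ { } { } } Q S
{ { } { } } { S } S
{ { } { } } { Q } S
{ { } { } } { { } } S
{ { } { } } { { } } Q S
{ { } { } } { { } } { S } S
{ { } { } } { { } } { Q } S
{ { } { } } { { } } { { } } S
{ { } { } } { { } } { { } } Q
{ { } { } } { { } } { { } } { }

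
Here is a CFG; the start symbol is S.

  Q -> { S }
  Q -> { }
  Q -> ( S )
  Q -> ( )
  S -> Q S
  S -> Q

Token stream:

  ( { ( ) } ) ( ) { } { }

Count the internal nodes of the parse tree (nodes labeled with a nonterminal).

[S [Q ( [S [Q { [S [Q ( )]] }]] )] [S [Q ( )] [S [Q { }] [S [Q { }]]]]]

12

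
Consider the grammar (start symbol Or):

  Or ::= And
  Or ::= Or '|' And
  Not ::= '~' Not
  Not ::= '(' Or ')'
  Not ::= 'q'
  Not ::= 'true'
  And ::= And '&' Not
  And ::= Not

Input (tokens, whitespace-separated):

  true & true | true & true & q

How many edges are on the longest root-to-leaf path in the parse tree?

5

[Or [Or [And [And [Not true]] & [Not true]]] | [And [And [And [Not true]] & [Not true]] & [Not q]]]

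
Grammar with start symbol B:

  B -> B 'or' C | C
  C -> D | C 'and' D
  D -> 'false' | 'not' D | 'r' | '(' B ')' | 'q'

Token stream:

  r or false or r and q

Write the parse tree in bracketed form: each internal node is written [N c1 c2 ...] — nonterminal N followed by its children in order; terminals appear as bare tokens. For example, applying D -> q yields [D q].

B
B or C
B or C or C
C or C or C
D or C or C
r or C or C
r or D or C
r or false or C
r or false or C and D
r or false or D and D
r or false or r and D
r or false or r and q

[B [B [B [C [D r]]] or [C [D false]]] or [C [C [D r]] and [D q]]]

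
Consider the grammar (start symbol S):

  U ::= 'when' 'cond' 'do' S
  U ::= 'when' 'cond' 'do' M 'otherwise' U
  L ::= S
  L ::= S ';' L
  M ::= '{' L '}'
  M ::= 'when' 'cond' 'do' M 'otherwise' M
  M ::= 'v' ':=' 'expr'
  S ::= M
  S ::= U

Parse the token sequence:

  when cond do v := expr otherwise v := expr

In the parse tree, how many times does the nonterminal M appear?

[S [M when cond do [M v := expr] otherwise [M v := expr]]]

3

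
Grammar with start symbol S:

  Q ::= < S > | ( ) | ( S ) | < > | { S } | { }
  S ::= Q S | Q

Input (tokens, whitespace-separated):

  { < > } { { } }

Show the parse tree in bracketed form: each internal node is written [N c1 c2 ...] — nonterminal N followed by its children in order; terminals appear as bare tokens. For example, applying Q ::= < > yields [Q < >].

S
Q S
{ S } S
{ Q } S
{ < > } S
{ < > } Q
{ < > } { S }
{ < > } { Q }
{ < > } { { } }

[S [Q { [S [Q < >]] }] [S [Q { [S [Q { }]] }]]]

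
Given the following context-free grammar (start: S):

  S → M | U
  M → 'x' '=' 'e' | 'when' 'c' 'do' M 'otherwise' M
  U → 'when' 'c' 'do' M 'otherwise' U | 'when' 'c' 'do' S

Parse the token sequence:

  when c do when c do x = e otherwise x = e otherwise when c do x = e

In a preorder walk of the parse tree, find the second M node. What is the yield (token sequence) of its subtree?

x = e

[S [U when c do [M when c do [M x = e] otherwise [M x = e]] otherwise [U when c do [S [M x = e]]]]]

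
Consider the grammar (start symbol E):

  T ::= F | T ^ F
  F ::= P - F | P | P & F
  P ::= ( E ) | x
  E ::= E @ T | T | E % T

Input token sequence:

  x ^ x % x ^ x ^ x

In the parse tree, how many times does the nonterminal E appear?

2

[E [E [T [T [F [P x]]] ^ [F [P x]]]] % [T [T [T [F [P x]]] ^ [F [P x]]] ^ [F [P x]]]]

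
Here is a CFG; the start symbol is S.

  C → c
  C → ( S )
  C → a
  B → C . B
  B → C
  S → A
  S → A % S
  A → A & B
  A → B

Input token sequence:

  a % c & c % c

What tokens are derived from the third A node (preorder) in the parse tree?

c

[S [A [B [C a]]] % [S [A [A [B [C c]]] & [B [C c]]] % [S [A [B [C c]]]]]]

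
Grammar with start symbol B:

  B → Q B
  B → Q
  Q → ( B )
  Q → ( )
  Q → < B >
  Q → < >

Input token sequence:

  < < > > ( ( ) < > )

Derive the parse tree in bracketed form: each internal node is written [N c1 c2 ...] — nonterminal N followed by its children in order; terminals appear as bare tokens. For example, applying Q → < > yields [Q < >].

[B [Q < [B [Q < >]] >] [B [Q ( [B [Q ( )] [B [Q < >]]] )]]]

B
Q B
< B > B
< Q > B
< < > > B
< < > > Q
< < > > ( B )
< < > > ( Q B )
< < > > ( ( ) B )
< < > > ( ( ) Q )
< < > > ( ( ) < > )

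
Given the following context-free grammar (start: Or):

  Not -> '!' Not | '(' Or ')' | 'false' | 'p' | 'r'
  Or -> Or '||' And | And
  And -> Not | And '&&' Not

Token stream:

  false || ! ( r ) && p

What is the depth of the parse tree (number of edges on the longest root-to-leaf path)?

8

[Or [Or [And [Not false]]] || [And [And [Not ! [Not ( [Or [And [Not r]]] )]]] && [Not p]]]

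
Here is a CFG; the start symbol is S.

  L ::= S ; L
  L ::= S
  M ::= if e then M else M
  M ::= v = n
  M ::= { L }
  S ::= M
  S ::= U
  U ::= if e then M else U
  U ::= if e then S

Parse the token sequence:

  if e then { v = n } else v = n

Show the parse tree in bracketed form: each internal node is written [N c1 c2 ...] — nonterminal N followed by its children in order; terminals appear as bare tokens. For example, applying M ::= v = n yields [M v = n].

[S [M if e then [M { [L [S [M v = n]]] }] else [M v = n]]]

S
M
if e then M else M
if e then { L } else M
if e then { S } else M
if e then { M } else M
if e then { v = n } else M
if e then { v = n } else v = n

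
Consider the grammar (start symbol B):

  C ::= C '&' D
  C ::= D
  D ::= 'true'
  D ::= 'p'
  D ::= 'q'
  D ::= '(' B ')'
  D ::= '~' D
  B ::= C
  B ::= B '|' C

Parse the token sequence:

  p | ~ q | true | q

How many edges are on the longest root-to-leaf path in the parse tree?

6

[B [B [B [B [C [D p]]] | [C [D ~ [D q]]]] | [C [D true]]] | [C [D q]]]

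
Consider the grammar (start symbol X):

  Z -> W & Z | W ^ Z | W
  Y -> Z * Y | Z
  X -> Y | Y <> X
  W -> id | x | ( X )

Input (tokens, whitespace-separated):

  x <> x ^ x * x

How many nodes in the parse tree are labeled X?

2

[X [Y [Z [W x]]] <> [X [Y [Z [W x] ^ [Z [W x]]] * [Y [Z [W x]]]]]]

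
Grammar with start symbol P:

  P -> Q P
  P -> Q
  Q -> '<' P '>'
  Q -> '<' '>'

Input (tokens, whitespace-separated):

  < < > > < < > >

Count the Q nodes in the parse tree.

[P [Q < [P [Q < >]] >] [P [Q < [P [Q < >]] >]]]

4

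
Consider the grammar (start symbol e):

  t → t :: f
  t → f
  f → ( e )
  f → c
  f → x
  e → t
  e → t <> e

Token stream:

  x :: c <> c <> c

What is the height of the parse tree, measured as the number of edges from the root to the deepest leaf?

5

[e [t [t [f x]] :: [f c]] <> [e [t [f c]] <> [e [t [f c]]]]]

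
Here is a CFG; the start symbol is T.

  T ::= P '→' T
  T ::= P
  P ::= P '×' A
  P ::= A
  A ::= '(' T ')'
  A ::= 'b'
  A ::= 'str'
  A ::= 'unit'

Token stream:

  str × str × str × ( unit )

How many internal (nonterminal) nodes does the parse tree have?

[T [P [P [P [P [A str]] × [A str]] × [A str]] × [A ( [T [P [A unit]]] )]]]

12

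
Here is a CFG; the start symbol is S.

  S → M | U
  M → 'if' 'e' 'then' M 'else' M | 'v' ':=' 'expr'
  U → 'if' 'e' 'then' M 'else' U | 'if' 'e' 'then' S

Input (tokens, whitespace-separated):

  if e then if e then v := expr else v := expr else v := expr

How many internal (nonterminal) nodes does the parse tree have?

6

[S [M if e then [M if e then [M v := expr] else [M v := expr]] else [M v := expr]]]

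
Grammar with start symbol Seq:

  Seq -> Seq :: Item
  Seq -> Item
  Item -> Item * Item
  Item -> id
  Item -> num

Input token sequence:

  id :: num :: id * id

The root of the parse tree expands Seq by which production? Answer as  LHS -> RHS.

[Seq [Seq [Seq [Item id]] :: [Item num]] :: [Item [Item id] * [Item id]]]

Seq -> Seq :: Item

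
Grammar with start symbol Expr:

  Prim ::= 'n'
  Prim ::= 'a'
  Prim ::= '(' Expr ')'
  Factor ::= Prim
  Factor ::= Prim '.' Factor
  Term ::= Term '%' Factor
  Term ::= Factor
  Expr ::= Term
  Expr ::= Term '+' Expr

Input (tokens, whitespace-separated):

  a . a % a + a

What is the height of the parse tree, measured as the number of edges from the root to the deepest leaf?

[Expr [Term [Term [Factor [Prim a] . [Factor [Prim a]]]] % [Factor [Prim a]]] + [Expr [Term [Factor [Prim a]]]]]

6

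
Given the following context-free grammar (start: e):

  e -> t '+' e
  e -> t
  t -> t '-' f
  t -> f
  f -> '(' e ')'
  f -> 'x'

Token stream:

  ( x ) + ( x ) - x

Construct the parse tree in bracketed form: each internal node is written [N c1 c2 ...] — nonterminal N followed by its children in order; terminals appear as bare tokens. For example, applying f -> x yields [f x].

e
t + e
f + e
( e ) + e
( t ) + e
( f ) + e
( x ) + e
( x ) + t
( x ) + t - f
( x ) + f - f
( x ) + ( e ) - f
( x ) + ( t ) - f
( x ) + ( f ) - f
( x ) + ( x ) - f
( x ) + ( x ) - x

[e [t [f ( [e [t [f x]]] )]] + [e [t [t [f ( [e [t [f x]]] )]] - [f x]]]]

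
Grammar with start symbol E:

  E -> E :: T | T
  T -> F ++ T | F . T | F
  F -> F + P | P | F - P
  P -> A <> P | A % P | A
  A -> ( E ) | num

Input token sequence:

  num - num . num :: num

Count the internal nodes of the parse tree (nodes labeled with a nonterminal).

[E [E [T [F [F [P [A num]]] - [P [A num]]] . [T [F [P [A num]]]]]] :: [T [F [P [A num]]]]]

17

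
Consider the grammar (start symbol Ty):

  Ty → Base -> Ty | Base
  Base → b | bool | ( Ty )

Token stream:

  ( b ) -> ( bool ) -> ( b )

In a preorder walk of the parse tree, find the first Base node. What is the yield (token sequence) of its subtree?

[Ty [Base ( [Ty [Base b]] )] -> [Ty [Base ( [Ty [Base bool]] )] -> [Ty [Base ( [Ty [Base b]] )]]]]

( b )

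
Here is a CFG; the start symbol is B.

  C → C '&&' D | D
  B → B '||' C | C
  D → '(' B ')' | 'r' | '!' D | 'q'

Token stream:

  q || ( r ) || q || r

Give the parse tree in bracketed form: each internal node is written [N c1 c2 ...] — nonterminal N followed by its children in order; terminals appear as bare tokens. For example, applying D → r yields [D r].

[B [B [B [B [C [D q]]] || [C [D ( [B [C [D r]]] )]]] || [C [D q]]] || [C [D r]]]

B
B || C
B || C || C
B || C || C || C
C || C || C || C
D || C || C || C
q || C || C || C
q || D || C || C
q || ( B ) || C || C
q || ( C ) || C || C
q || ( D ) || C || C
q || ( r ) || C || C
q || ( r ) || D || C
q || ( r ) || q || C
q || ( r ) || q || D
q || ( r ) || q || r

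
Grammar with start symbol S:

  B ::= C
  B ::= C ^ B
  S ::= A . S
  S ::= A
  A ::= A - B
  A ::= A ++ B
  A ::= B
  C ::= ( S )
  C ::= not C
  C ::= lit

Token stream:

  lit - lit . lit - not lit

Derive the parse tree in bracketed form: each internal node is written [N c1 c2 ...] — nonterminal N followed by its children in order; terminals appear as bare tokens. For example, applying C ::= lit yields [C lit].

S
A . S
A - B . S
B - B . S
C - B . S
lit - B . S
lit - C . S
lit - lit . S
lit - lit . A
lit - lit . A - B
lit - lit . B - B
lit - lit . C - B
lit - lit . lit - B
lit - lit . lit - C
lit - lit . lit - not C
lit - lit . lit - not lit

[S [A [A [B [C lit]]] - [B [C lit]]] . [S [A [A [B [C lit]]] - [B [C not [C lit]]]]]]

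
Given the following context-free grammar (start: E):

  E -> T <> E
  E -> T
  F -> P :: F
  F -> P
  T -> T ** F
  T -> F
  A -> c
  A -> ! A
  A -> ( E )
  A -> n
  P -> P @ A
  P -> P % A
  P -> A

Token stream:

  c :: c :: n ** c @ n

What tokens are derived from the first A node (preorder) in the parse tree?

c

[E [T [T [F [P [A c]] :: [F [P [A c]] :: [F [P [A n]]]]]] ** [F [P [P [A c]] @ [A n]]]]]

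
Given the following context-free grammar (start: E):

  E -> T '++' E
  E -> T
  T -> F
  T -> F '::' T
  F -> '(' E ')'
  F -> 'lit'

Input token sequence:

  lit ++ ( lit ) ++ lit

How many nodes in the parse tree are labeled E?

[E [T [F lit]] ++ [E [T [F ( [E [T [F lit]]] )]] ++ [E [T [F lit]]]]]

4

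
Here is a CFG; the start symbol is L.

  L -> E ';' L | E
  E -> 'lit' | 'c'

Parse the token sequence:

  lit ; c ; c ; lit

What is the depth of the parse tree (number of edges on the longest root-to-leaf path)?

5

[L [E lit] ; [L [E c] ; [L [E c] ; [L [E lit]]]]]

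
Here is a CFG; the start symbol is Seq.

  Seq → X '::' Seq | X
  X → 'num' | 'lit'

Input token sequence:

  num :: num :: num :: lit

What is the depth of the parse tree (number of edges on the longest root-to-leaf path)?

5

[Seq [X num] :: [Seq [X num] :: [Seq [X num] :: [Seq [X lit]]]]]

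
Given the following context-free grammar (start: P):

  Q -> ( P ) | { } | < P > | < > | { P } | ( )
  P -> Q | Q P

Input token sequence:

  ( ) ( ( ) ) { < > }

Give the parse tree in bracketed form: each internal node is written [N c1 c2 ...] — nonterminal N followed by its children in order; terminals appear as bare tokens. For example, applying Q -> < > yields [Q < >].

P
Q P
( ) P
( ) Q P
( ) ( P ) P
( ) ( Q ) P
( ) ( ( ) ) P
( ) ( ( ) ) Q
( ) ( ( ) ) { P }
( ) ( ( ) ) { Q }
( ) ( ( ) ) { < > }

[P [Q ( )] [P [Q ( [P [Q ( )]] )] [P [Q { [P [Q < >]] }]]]]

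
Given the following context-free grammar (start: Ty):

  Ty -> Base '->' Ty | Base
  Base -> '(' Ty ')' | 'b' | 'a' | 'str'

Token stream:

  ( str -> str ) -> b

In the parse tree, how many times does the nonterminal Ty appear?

4

[Ty [Base ( [Ty [Base str] -> [Ty [Base str]]] )] -> [Ty [Base b]]]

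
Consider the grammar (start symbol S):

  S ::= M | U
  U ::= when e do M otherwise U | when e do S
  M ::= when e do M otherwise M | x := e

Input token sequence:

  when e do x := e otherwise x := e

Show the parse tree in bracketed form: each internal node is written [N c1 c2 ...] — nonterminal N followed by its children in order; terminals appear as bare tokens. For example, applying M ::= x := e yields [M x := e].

S
M
when e do M otherwise M
when e do x := e otherwise M
when e do x := e otherwise x := e

[S [M when e do [M x := e] otherwise [M x := e]]]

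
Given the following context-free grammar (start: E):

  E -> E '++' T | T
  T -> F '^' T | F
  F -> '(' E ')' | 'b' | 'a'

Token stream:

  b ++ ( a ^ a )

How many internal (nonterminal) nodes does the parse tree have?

11

[E [E [T [F b]]] ++ [T [F ( [E [T [F a] ^ [T [F a]]]] )]]]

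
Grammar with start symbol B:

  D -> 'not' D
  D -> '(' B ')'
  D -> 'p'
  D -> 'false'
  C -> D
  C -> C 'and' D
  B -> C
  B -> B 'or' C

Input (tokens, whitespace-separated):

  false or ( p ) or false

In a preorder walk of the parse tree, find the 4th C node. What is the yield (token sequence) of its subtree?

false

[B [B [B [C [D false]]] or [C [D ( [B [C [D p]]] )]]] or [C [D false]]]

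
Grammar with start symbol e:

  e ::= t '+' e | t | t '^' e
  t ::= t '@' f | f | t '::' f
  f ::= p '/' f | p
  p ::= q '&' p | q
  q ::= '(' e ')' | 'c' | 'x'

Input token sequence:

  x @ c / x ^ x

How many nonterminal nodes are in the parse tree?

17

[e [t [t [f [p [q x]]]] @ [f [p [q c]] / [f [p [q x]]]]] ^ [e [t [f [p [q x]]]]]]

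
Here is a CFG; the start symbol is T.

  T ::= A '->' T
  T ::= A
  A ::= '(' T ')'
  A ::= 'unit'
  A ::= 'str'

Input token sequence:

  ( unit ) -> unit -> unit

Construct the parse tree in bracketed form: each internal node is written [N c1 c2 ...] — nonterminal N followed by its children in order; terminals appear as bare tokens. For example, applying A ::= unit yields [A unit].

T
A -> T
( T ) -> T
( A ) -> T
( unit ) -> T
( unit ) -> A -> T
( unit ) -> unit -> T
( unit ) -> unit -> A
( unit ) -> unit -> unit

[T [A ( [T [A unit]] )] -> [T [A unit] -> [T [A unit]]]]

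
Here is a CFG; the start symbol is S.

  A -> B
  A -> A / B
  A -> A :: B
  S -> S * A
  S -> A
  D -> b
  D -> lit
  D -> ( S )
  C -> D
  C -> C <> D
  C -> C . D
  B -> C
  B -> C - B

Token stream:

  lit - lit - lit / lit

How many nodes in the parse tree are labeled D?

[S [A [A [B [C [D lit]] - [B [C [D lit]] - [B [C [D lit]]]]]] / [B [C [D lit]]]]]

4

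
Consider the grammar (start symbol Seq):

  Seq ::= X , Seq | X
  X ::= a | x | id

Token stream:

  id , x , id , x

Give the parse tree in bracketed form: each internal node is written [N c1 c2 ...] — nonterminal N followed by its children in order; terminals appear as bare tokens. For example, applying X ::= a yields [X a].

[Seq [X id] , [Seq [X x] , [Seq [X id] , [Seq [X x]]]]]

Seq
X , Seq
id , Seq
id , X , Seq
id , x , Seq
id , x , X , Seq
id , x , id , Seq
id , x , id , X
id , x , id , x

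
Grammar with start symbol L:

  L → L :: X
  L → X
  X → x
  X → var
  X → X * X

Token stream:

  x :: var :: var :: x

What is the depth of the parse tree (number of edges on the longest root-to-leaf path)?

[L [L [L [L [X x]] :: [X var]] :: [X var]] :: [X x]]

5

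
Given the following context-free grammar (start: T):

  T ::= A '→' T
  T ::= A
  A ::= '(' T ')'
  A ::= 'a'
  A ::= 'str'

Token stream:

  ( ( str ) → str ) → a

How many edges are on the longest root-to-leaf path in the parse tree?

6

[T [A ( [T [A ( [T [A str]] )] → [T [A str]]] )] → [T [A a]]]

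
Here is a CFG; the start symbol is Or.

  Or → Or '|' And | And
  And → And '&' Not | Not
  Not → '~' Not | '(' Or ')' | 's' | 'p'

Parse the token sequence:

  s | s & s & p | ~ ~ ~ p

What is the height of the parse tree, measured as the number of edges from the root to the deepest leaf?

[Or [Or [Or [And [Not s]]] | [And [And [And [Not s]] & [Not s]] & [Not p]]] | [And [Not ~ [Not ~ [Not ~ [Not p]]]]]]

6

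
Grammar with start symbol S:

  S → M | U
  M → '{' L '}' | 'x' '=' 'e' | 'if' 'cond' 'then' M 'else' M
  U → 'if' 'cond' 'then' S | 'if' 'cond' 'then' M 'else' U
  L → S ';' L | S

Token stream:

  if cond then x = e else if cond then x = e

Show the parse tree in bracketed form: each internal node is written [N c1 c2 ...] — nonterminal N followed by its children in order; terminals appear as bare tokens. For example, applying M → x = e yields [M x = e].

[S [U if cond then [M x = e] else [U if cond then [S [M x = e]]]]]

S
U
if cond then M else U
if cond then x = e else U
if cond then x = e else if cond then S
if cond then x = e else if cond then M
if cond then x = e else if cond then x = e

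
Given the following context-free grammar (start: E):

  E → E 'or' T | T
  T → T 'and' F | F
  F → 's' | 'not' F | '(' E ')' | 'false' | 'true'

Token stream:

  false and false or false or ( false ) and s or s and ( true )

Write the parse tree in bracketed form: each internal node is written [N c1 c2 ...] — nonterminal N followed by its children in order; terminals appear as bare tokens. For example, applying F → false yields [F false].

[E [E [E [E [T [T [F false]] and [F false]]] or [T [F false]]] or [T [T [F ( [E [T [F false]]] )]] and [F s]]] or [T [T [F s]] and [F ( [E [T [F true]]] )]]]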